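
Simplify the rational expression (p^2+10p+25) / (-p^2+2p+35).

(-p-5)/(p-7)

Euclidean algorithm in ℚ[p]:
  p^2+10p+25 = (-1)(-p^2+2p+35) + (12p+60)
  -p^2+2p+35 = (-(1/12)p+7/12)(12p+60) + (0)
Last nonzero remainder: 12p+60. Dividing through by 12 gives the monic gcd p+5.
Cancel p+5 from numerator and denominator to get the reduced form.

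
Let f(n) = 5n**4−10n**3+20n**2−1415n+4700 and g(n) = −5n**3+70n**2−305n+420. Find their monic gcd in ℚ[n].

Euclidean algorithm in ℚ[n]:
  5n**4−10n**3+20n**2−1415n+4700 = (−n−12)(−5n**3+70n**2−305n+420) + (555n**2−4655n+9740)
  −5n**3+70n**2−305n+420 = (−(1/111)n+623/12321)(555n**2−4655n+9740) + ((223300/12321)n−893200/12321)
  555n**2−4655n+9740 = ((1367631/44660)n−6000327/44660)((223300/12321)n−893200/12321) + (0)
Last nonzero remainder: (223300/12321)n−893200/12321. Dividing through by 223300/12321 gives the monic gcd n−4.

n−4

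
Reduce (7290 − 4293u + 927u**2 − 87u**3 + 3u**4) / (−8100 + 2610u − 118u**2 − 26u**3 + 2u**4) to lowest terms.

Repeated division with remainder:
  3u**4 − 87u**3 + 927u**2 − 4293u + 7290 = (3/2)(2u**4 − 26u**3 − 118u**2 + 2610u − 8100) + (−48u**3 + 1104u**2 − 8208u + 19440)
  2u**4 − 26u**3 − 118u**2 + 2610u − 8100 = (−(1/24)u − 5/12)(−48u**3 + 1104u**2 − 8208u + 19440) + (0)
Last nonzero remainder: −48u**3 + 1104u**2 − 8208u + 19440. Dividing through by −48 gives the monic gcd u**3 − 23u**2 + 171u − 405.
Cancel u**3 − 23u**2 + 171u − 405 from numerator and denominator to get the reduced form.

(−18 + 3u)/(20 + 2u)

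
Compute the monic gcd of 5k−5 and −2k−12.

1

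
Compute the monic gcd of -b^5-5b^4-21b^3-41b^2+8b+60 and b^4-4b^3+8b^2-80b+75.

Euclidean algorithm in ℚ[b]:
  -b^5-5b^4-21b^3-41b^2+8b+60 = (-b-9)(b^4-4b^3+8b^2-80b+75) + (-49b^3-49b^2-637b+735)
  b^4-4b^3+8b^2-80b+75 = (-(1/49)b+5/49)(-49b^3-49b^2-637b+735) + (0)
Last nonzero remainder: -49b^3-49b^2-637b+735. Dividing through by -49 gives the monic gcd b^3+b^2+13b-15.

b^3+b^2+13b-15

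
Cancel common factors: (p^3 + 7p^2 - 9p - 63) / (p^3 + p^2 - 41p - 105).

(p^2 + 4p - 21)/(p^2 - 2p - 35)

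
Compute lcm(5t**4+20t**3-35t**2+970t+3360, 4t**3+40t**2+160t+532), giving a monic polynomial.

t**6+7t**5+24t**4+249t**3+1121t**2+5702t+12768

By polynomial division,
  5t**4+20t**3-35t**2+970t+3360 = ((5/4)t-15/2)(4t**3+40t**2+160t+532) + (65t**2+1505t+7350)
  4t**3+40t**2+160t+532 = ((4/65)t-684/845)(65t**2+1505t+7350) + ((156484/169)t+1095388/169)
  65t**2+1505t+7350 = ((10985/156484)t+88725/78242)((156484/169)t+1095388/169) + (0)
Last nonzero remainder: (156484/169)t+1095388/169. Dividing through by 156484/169 gives the monic gcd t+7.
Then lcm(f, g) = f·g / gcd(f, g); expanding and making the result monic gives the answer.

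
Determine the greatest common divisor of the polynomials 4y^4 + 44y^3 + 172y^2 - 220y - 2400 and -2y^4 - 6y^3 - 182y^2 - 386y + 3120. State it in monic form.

y^2 + 2y - 15

Euclidean algorithm in ℚ[y]:
  4y^4 + 44y^3 + 172y^2 - 220y - 2400 = (-2)(-2y^4 - 6y^3 - 182y^2 - 386y + 3120) + (32y^3 - 192y^2 - 992y + 3840)
  -2y^4 - 6y^3 - 182y^2 - 386y + 3120 = (-(1/16)y - 9/16)(32y^3 - 192y^2 - 992y + 3840) + (-352y^2 - 704y + 5280)
  32y^3 - 192y^2 - 992y + 3840 = (-(1/11)y + 8/11)(-352y^2 - 704y + 5280) + (0)
Last nonzero remainder: -352y^2 - 704y + 5280. Dividing through by -352 gives the monic gcd y^2 + 2y - 15.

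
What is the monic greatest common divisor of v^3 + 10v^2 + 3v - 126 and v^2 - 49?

Apply the Euclidean algorithm:
  v^3 + 10v^2 + 3v - 126 = (v + 10)(v^2 - 49) + (52v + 364)
  v^2 - 49 = ((1/52)v - 7/52)(52v + 364) + (0)
Last nonzero remainder: 52v + 364. Dividing through by 52 gives the monic gcd v + 7.

v + 7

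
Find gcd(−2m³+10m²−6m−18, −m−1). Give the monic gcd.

m+1

By polynomial division,
  −2m³+10m²−6m−18 = (2m²−12m+18)(−m−1) + (0)
Last nonzero remainder: −m−1. Dividing through by −1 gives the monic gcd m+1.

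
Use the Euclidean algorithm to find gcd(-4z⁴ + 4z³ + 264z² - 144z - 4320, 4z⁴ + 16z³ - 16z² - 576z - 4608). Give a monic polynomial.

z² - 36

By polynomial division,
  -4z⁴ + 4z³ + 264z² - 144z - 4320 = (-1)(4z⁴ + 16z³ - 16z² - 576z - 4608) + (20z³ + 248z² - 720z - 8928)
  4z⁴ + 16z³ - 16z² - 576z - 4608 = ((1/5)z - 42/25)(20z³ + 248z² - 720z - 8928) + ((13616/25)z² - 490176/25)
  20z³ + 248z² - 720z - 8928 = ((125/3404)z + 775/1702)((13616/25)z² - 490176/25) + (0)
Last nonzero remainder: (13616/25)z² - 490176/25. Dividing through by 13616/25 gives the monic gcd z² - 36.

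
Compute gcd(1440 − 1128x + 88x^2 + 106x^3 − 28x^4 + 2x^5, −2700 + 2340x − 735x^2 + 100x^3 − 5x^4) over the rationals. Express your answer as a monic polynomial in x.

Repeated division with remainder:
  2x^5 − 28x^4 + 106x^3 + 88x^2 − 1128x + 1440 = (−(2/5)x − 12/5)(−5x^4 + 100x^3 − 735x^2 + 2340x − 2700) + (52x^3 − 740x^2 + 3408x − 5040)
  −5x^4 + 100x^3 − 735x^2 + 2340x − 2700 = (−(5/52)x + 375/676)(52x^3 − 740x^2 + 3408x − 5040) + ((540/169)x^2 − (5940/169)x + 16200/169)
  52x^3 − 740x^2 + 3408x − 5040 = ((2197/135)x − 2366/45)((540/169)x^2 − (5940/169)x + 16200/169) + (0)
Last nonzero remainder: (540/169)x^2 − (5940/169)x + 16200/169. Dividing through by 540/169 gives the monic gcd x^2 − 11x + 30.

30 − 11x + x^2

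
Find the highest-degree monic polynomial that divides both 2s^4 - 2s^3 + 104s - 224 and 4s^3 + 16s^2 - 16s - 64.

By polynomial division,
  2s^4 - 2s^3 + 104s - 224 = ((1/2)s - 5/2)(4s^3 + 16s^2 - 16s - 64) + (48s^2 + 96s - 384)
  4s^3 + 16s^2 - 16s - 64 = ((1/12)s + 1/6)(48s^2 + 96s - 384) + (0)
Last nonzero remainder: 48s^2 + 96s - 384. Dividing through by 48 gives the monic gcd s^2 + 2s - 8.

s^2 + 2s - 8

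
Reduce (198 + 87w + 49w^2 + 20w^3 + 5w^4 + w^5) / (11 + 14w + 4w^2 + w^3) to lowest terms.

Repeated division with remainder:
  w^5 + 5w^4 + 20w^3 + 49w^2 + 87w + 198 = (w^2 + w + 2)(w^3 + 4w^2 + 14w + 11) + (16w^2 + 48w + 176)
  w^3 + 4w^2 + 14w + 11 = ((1/16)w + 1/16)(16w^2 + 48w + 176) + (0)
Last nonzero remainder: 16w^2 + 48w + 176. Dividing through by 16 gives the monic gcd w^2 + 3w + 11.
Cancel w^2 + 3w + 11 from numerator and denominator to get the reduced form.

(18 + 3w + 2w^2 + w^3)/(1 + w)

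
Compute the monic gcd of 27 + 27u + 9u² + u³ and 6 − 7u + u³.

3 + u

Euclidean algorithm in ℚ[u]:
  u³ + 9u² + 27u + 27 = (u³ − 7u + 6) + (9u² + 34u + 21)
  u³ − 7u + 6 = ((1/9)u − 34/81)(9u² + 34u + 21) + ((400/81)u + 400/27)
  9u² + 34u + 21 = ((729/400)u + 567/400)((400/81)u + 400/27) + (0)
Last nonzero remainder: (400/81)u + 400/27. Dividing through by 400/81 gives the monic gcd u + 3.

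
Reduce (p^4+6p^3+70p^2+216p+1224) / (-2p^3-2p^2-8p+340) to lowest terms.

(-p^2-36)/(2p-10)

By polynomial division,
  p^4+6p^3+70p^2+216p+1224 = (-(1/2)p-5/2)(-2p^3-2p^2-8p+340) + (61p^2+366p+2074)
  -2p^3-2p^2-8p+340 = (-(2/61)p+10/61)(61p^2+366p+2074) + (0)
Last nonzero remainder: 61p^2+366p+2074. Dividing through by 61 gives the monic gcd p^2+6p+34.
Cancel p^2+6p+34 from numerator and denominator to get the reduced form.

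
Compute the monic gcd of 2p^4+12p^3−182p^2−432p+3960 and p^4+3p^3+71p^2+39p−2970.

Apply the Euclidean algorithm:
  2p^4+12p^3−182p^2−432p+3960 = (2)(p^4+3p^3+71p^2+39p−2970) + (6p^3−324p^2−510p+9900)
  p^4+3p^3+71p^2+39p−2970 = ((1/6)p+19/2)(6p^3−324p^2−510p+9900) + (3234p^2+3234p−97020)
  6p^3−324p^2−510p+9900 = ((1/539)p−5/49)(3234p^2+3234p−97020) + (0)
Last nonzero remainder: 3234p^2+3234p−97020. Dividing through by 3234 gives the monic gcd p^2+p−30.

p^2+p−30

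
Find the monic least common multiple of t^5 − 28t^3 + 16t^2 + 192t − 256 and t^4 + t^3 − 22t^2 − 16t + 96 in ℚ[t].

t^6 + 3t^5 − 28t^4 − 68t^3 + 240t^2 + 320t − 768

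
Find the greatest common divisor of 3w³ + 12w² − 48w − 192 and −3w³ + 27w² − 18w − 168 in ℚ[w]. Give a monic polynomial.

w − 4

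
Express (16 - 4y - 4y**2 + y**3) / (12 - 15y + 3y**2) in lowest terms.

(-4 + y**2)/(-3 + 3y)

Repeated division with remainder:
  y**3 - 4y**2 - 4y + 16 = ((1/3)y + 1/3)(3y**2 - 15y + 12) + (-3y + 12)
  3y**2 - 15y + 12 = (-y + 1)(-3y + 12) + (0)
Last nonzero remainder: -3y + 12. Dividing through by -3 gives the monic gcd y - 4.
Cancel y - 4 from numerator and denominator to get the reduced form.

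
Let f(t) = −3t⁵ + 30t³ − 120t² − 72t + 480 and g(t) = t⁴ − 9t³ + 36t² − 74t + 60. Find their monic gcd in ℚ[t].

Apply the Euclidean algorithm:
  −3t⁵ + 30t³ − 120t² − 72t + 480 = (−3t − 27)(t⁴ − 9t³ + 36t² − 74t + 60) + (−105t³ + 630t² − 1890t + 2100)
  t⁴ − 9t³ + 36t² − 74t + 60 = (−(1/105)t + 1/35)(−105t³ + 630t² − 1890t + 2100) + (0)
Last nonzero remainder: −105t³ + 630t² − 1890t + 2100. Dividing through by −105 gives the monic gcd t³ − 6t² + 18t − 20.

t³ − 6t² + 18t − 20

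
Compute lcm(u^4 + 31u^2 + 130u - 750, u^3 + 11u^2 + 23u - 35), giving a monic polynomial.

u^6 + 6u^5 + 24u^4 + 316u^3 - 187u^2 - 5410u + 5250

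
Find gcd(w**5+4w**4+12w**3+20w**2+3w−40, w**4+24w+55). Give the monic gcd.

Euclidean algorithm in ℚ[w]:
  w**5+4w**4+12w**3+20w**2+3w−40 = (w+4)(w**4+24w+55) + (12w**3−4w**2−148w−260)
  w**4+24w+55 = ((1/12)w+1/36)(12w**3−4w**2−148w−260) + ((112/9)w**2+(448/9)w+560/9)
  12w**3−4w**2−148w−260 = ((27/28)w−117/28)((112/9)w**2+(448/9)w+560/9) + (0)
Last nonzero remainder: (112/9)w**2+(448/9)w+560/9. Dividing through by 112/9 gives the monic gcd w**2+4w+5.

w**2+4w+5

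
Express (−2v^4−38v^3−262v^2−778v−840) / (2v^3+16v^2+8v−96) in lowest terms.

(−v^3−15v^2−71v−105)/(v^2+4v−12)

Euclidean algorithm in ℚ[v]:
  −2v^4−38v^3−262v^2−778v−840 = (−v−11)(2v^3+16v^2+8v−96) + (−78v^2−786v−1896)
  2v^3+16v^2+8v−96 = (−(1/39)v+9/169)(−78v^2−786v−1896) + ((210/169)v+840/169)
  −78v^2−786v−1896 = (−(2197/35)v−13351/35)((210/169)v+840/169) + (0)
Last nonzero remainder: (210/169)v+840/169. Dividing through by 210/169 gives the monic gcd v+4.
Cancel v+4 from numerator and denominator to get the reduced form.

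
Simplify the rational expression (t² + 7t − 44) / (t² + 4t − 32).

Euclidean algorithm in ℚ[t]:
  t² + 7t − 44 = (t² + 4t − 32) + (3t − 12)
  t² + 4t − 32 = ((1/3)t + 8/3)(3t − 12) + (0)
Last nonzero remainder: 3t − 12. Dividing through by 3 gives the monic gcd t − 4.
Cancel t − 4 from numerator and denominator to get the reduced form.

(t + 11)/(t + 8)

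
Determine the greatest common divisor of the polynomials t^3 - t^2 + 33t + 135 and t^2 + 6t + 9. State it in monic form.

By polynomial division,
  t^3 - t^2 + 33t + 135 = (t - 7)(t^2 + 6t + 9) + (66t + 198)
  t^2 + 6t + 9 = ((1/66)t + 1/22)(66t + 198) + (0)
Last nonzero remainder: 66t + 198. Dividing through by 66 gives the monic gcd t + 3.

t + 3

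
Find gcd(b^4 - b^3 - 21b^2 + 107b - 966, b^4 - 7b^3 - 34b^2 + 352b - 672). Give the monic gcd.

By polynomial division,
  b^4 - b^3 - 21b^2 + 107b - 966 = (b^4 - 7b^3 - 34b^2 + 352b - 672) + (6b^3 + 13b^2 - 245b - 294)
  b^4 - 7b^3 - 34b^2 + 352b - 672 = ((1/6)b - 55/36)(6b^3 + 13b^2 - 245b - 294) + ((961/36)b^2 + (961/36)b - 6727/6)
  6b^3 + 13b^2 - 245b - 294 = ((216/961)b + 252/961)((961/36)b^2 + (961/36)b - 6727/6) + (0)
Last nonzero remainder: (961/36)b^2 + (961/36)b - 6727/6. Dividing through by 961/36 gives the monic gcd b^2 + b - 42.

b^2 + b - 42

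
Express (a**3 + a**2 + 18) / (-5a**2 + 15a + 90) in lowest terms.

Repeated division with remainder:
  a**3 + a**2 + 18 = (-(1/5)a - 4/5)(-5a**2 + 15a + 90) + (30a + 90)
  -5a**2 + 15a + 90 = (-(1/6)a + 1)(30a + 90) + (0)
Last nonzero remainder: 30a + 90. Dividing through by 30 gives the monic gcd a + 3.
Cancel a + 3 from numerator and denominator to get the reduced form.

(-a**2 + 2a - 6)/(5a - 30)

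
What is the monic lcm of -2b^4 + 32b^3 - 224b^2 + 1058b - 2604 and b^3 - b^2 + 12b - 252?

b^6 - 11b^5 + 74b^4 - 641b^3 + 3361b^2 - 15708b + 54684

By polynomial division,
  -2b^4 + 32b^3 - 224b^2 + 1058b - 2604 = (-2b + 30)(b^3 - b^2 + 12b - 252) + (-170b^2 + 194b + 4956)
  b^3 - b^2 + 12b - 252 = (-(1/170)b - 6/7225)(-170b^2 + 194b + 4956) + ((298494/7225)b - 1790964/7225)
  -170b^2 + 194b + 4956 = (-(614125/149247)b - 426275/21321)((298494/7225)b - 1790964/7225) + (0)
Last nonzero remainder: (298494/7225)b - 1790964/7225. Dividing through by 298494/7225 gives the monic gcd b - 6.
Then lcm(f, g) = f·g / gcd(f, g); expanding and making the result monic gives the answer.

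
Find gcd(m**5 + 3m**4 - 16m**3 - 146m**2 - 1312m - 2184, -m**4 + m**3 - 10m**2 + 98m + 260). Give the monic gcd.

m**3 + 4m**2 + 30m + 52

Apply the Euclidean algorithm:
  m**5 + 3m**4 - 16m**3 - 146m**2 - 1312m - 2184 = (-m - 4)(-m**4 + m**3 - 10m**2 + 98m + 260) + (-22m**3 - 88m**2 - 660m - 1144)
  -m**4 + m**3 - 10m**2 + 98m + 260 = ((1/22)m - 5/22)(-22m**3 - 88m**2 - 660m - 1144) + (0)
Last nonzero remainder: -22m**3 - 88m**2 - 660m - 1144. Dividing through by -22 gives the monic gcd m**3 + 4m**2 + 30m + 52.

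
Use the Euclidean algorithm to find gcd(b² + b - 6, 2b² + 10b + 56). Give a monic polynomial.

Apply the Euclidean algorithm:
  b² + b - 6 = (1/2)(2b² + 10b + 56) + (-4b - 34)
  2b² + 10b + 56 = (-(1/2)b + 7/4)(-4b - 34) + (231/2)
  -4b - 34 = (-(8/231)b - 68/231)(231/2) + (0)
The last nonzero remainder is the constant 231/2, so the polynomials are coprime and gcd = 1.

1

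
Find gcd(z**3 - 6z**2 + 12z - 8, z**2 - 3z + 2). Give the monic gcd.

z - 2

Euclidean algorithm in ℚ[z]:
  z**3 - 6z**2 + 12z - 8 = (z - 3)(z**2 - 3z + 2) + (z - 2)
  z**2 - 3z + 2 = (z - 1)(z - 2) + (0)
The last nonzero remainder z - 2 is already monic.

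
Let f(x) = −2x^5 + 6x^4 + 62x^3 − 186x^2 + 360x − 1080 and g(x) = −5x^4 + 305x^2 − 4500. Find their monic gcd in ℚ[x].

Repeated division with remainder:
  −2x^5 + 6x^4 + 62x^3 − 186x^2 + 360x − 1080 = ((2/5)x − 6/5)(−5x^4 + 305x^2 − 4500) + (−60x^3 + 180x^2 + 2160x − 6480)
  −5x^4 + 305x^2 − 4500 = ((1/12)x + 1/4)(−60x^3 + 180x^2 + 2160x − 6480) + (80x^2 − 2880)
  −60x^3 + 180x^2 + 2160x − 6480 = (−(3/4)x + 9/4)(80x^2 − 2880) + (0)
Last nonzero remainder: 80x^2 − 2880. Dividing through by 80 gives the monic gcd x^2 − 36.

x^2 − 36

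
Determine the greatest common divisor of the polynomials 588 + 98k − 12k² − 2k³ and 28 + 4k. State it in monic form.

7 + k

Euclidean algorithm in ℚ[k]:
  −2k³ − 12k² + 98k + 588 = (−(1/2)k² + (1/2)k + 21)(4k + 28) + (0)
Last nonzero remainder: 4k + 28. Dividing through by 4 gives the monic gcd k + 7.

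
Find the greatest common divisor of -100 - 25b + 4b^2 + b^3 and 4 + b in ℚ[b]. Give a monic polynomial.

By polynomial division,
  b^3 + 4b^2 - 25b - 100 = (b^2 - 25)(b + 4) + (0)
The last nonzero remainder b + 4 is already monic.

4 + b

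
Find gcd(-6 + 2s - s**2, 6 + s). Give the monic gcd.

By polynomial division,
  -s**2 + 2s - 6 = (-s + 8)(s + 6) + (-54)
  s + 6 = (-(1/54)s - 1/9)(-54) + (0)
The last nonzero remainder is the constant -54, so the polynomials are coprime and gcd = 1.

1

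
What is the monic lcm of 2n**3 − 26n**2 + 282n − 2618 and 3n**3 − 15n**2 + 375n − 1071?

n**4 − 16n**3 + 180n**2 − 1732n + 3927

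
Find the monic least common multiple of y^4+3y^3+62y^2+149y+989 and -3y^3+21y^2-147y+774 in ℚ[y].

y^5-3y^4+44y^3-223y^2+95y-5934

By polynomial division,
  y^4+3y^3+62y^2+149y+989 = (-(1/3)y-10/3)(-3y^3+21y^2-147y+774) + (83y^2-83y+3569)
  -3y^3+21y^2-147y+774 = (-(3/83)y+18/83)(83y^2-83y+3569) + (0)
Last nonzero remainder: 83y^2-83y+3569. Dividing through by 83 gives the monic gcd y^2-y+43.
Then lcm(f, g) = f·g / gcd(f, g); expanding and making the result monic gives the answer.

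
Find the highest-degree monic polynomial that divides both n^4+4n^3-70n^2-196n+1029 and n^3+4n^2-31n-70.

n+7

Euclidean algorithm in ℚ[n]:
  n^4+4n^3-70n^2-196n+1029 = (n)(n^3+4n^2-31n-70) + (-39n^2-126n+1029)
  n^3+4n^2-31n-70 = (-(1/39)n-10/507)(-39n^2-126n+1029) + (-(1200/169)n-8400/169)
  -39n^2-126n+1029 = ((2197/400)n-8281/400)(-(1200/169)n-8400/169) + (0)
Last nonzero remainder: -(1200/169)n-8400/169. Dividing through by -1200/169 gives the monic gcd n+7.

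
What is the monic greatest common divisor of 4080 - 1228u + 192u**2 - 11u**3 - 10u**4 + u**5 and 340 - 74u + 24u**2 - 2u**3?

By polynomial division,
  u**5 - 10u**4 - 11u**3 + 192u**2 - 1228u + 4080 = (-(1/2)u**2 - u + 12)(-2u**3 + 24u**2 - 74u + 340) + (0)
Last nonzero remainder: -2u**3 + 24u**2 - 74u + 340. Dividing through by -2 gives the monic gcd u**3 - 12u**2 + 37u - 170.

-170 + 37u - 12u**2 + u**3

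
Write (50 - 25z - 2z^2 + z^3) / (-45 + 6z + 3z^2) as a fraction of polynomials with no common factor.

Apply the Euclidean algorithm:
  z^3 - 2z^2 - 25z + 50 = ((1/3)z - 4/3)(3z^2 + 6z - 45) + (-2z - 10)
  3z^2 + 6z - 45 = (-(3/2)z + 9/2)(-2z - 10) + (0)
Last nonzero remainder: -2z - 10. Dividing through by -2 gives the monic gcd z + 5.
Cancel z + 5 from numerator and denominator to get the reduced form.

(10 - 7z + z^2)/(-9 + 3z)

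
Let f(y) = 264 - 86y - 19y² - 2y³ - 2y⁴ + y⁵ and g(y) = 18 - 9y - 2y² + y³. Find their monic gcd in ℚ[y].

-6 + y + y²

Euclidean algorithm in ℚ[y]:
  y⁵ - 2y⁴ - 2y³ - 19y² - 86y + 264 = (y² + 7)(y³ - 2y² - 9y + 18) + (-23y² - 23y + 138)
  y³ - 2y² - 9y + 18 = (-(1/23)y + 3/23)(-23y² - 23y + 138) + (0)
Last nonzero remainder: -23y² - 23y + 138. Dividing through by -23 gives the monic gcd y² + y - 6.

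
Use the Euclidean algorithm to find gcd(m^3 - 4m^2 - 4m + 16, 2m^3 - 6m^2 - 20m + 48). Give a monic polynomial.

Repeated division with remainder:
  m^3 - 4m^2 - 4m + 16 = (1/2)(2m^3 - 6m^2 - 20m + 48) + (-m^2 + 6m - 8)
  2m^3 - 6m^2 - 20m + 48 = (-2m - 6)(-m^2 + 6m - 8) + (0)
Last nonzero remainder: -m^2 + 6m - 8. Dividing through by -1 gives the monic gcd m^2 - 6m + 8.

m^2 - 6m + 8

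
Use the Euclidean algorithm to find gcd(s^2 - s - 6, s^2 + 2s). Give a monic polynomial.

Euclidean algorithm in ℚ[s]:
  s^2 - s - 6 = (s^2 + 2s) + (-3s - 6)
  s^2 + 2s = (-(1/3)s)(-3s - 6) + (0)
Last nonzero remainder: -3s - 6. Dividing through by -3 gives the monic gcd s + 2.

s + 2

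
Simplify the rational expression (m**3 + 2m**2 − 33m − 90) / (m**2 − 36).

By polynomial division,
  m**3 + 2m**2 − 33m − 90 = (m + 2)(m**2 − 36) + (3m − 18)
  m**2 − 36 = ((1/3)m + 2)(3m − 18) + (0)
Last nonzero remainder: 3m − 18. Dividing through by 3 gives the monic gcd m − 6.
Cancel m − 6 from numerator and denominator to get the reduced form.

(m**2 + 8m + 15)/(m + 6)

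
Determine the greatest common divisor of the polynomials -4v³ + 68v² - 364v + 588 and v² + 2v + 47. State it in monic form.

1

Apply the Euclidean algorithm:
  -4v³ + 68v² - 364v + 588 = (-4v + 76)(v² + 2v + 47) + (-328v - 2984)
  v² + 2v + 47 = (-(1/328)v + 291/13448)(-328v - 2984) + (187550/1681)
  -328v - 2984 = (-(275684/93775)v - 2508052/93775)(187550/1681) + (0)
The last nonzero remainder is the constant 187550/1681, so the polynomials are coprime and gcd = 1.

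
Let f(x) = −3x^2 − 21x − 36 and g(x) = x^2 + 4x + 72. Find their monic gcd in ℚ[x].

1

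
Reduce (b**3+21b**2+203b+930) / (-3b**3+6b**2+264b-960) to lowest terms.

(-b**2-11b-93)/(3b**2-36b+96)

By polynomial division,
  b**3+21b**2+203b+930 = (-1/3)(-3b**3+6b**2+264b-960) + (23b**2+291b+610)
  -3b**3+6b**2+264b-960 = (-(3/23)b+1011/529)(23b**2+291b+610) + (-(112455/529)b-1124550/529)
  23b**2+291b+610 = (-(12167/112455)b-32269/112455)(-(112455/529)b-1124550/529) + (0)
Last nonzero remainder: -(112455/529)b-1124550/529. Dividing through by -112455/529 gives the monic gcd b+10.
Cancel b+10 from numerator and denominator to get the reduced form.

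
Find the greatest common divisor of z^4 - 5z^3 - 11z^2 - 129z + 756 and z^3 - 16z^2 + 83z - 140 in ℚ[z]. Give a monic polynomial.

z^2 - 11z + 28

Euclidean algorithm in ℚ[z]:
  z^4 - 5z^3 - 11z^2 - 129z + 756 = (z + 11)(z^3 - 16z^2 + 83z - 140) + (82z^2 - 902z + 2296)
  z^3 - 16z^2 + 83z - 140 = ((1/82)z - 5/82)(82z^2 - 902z + 2296) + (0)
Last nonzero remainder: 82z^2 - 902z + 2296. Dividing through by 82 gives the monic gcd z^2 - 11z + 28.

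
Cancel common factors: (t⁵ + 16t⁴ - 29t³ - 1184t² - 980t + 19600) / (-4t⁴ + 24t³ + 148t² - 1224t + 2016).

(-t³ - 13t² + 40t + 700)/(4t² - 36t + 72)

Euclidean algorithm in ℚ[t]:
  t⁵ + 16t⁴ - 29t³ - 1184t² - 980t + 19600 = (-(1/4)t - 11/2)(-4t⁴ + 24t³ + 148t² - 1224t + 2016) + (140t³ - 676t² - 7208t + 30688)
  -4t⁴ + 24t³ + 148t² - 1224t + 2016 = (-(1/35)t + 41/1225)(140t³ - 676t² - 7208t + 30688) + (-(43264/1225)t² - (129792/1225)t + 173056/175)
  140t³ - 676t² - 7208t + 30688 = (-(42875/10816)t + 167825/5408)(-(43264/1225)t² - (129792/1225)t + 173056/175) + (0)
Last nonzero remainder: -(43264/1225)t² - (129792/1225)t + 173056/175. Dividing through by -43264/1225 gives the monic gcd t² + 3t - 28.
Cancel t² + 3t - 28 from numerator and denominator to get the reduced form.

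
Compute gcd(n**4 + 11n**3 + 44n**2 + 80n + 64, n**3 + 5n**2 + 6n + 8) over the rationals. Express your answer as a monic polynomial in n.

Euclidean algorithm in ℚ[n]:
  n**4 + 11n**3 + 44n**2 + 80n + 64 = (n + 6)(n**3 + 5n**2 + 6n + 8) + (8n**2 + 36n + 16)
  n**3 + 5n**2 + 6n + 8 = ((1/8)n + 1/16)(8n**2 + 36n + 16) + ((7/4)n + 7)
  8n**2 + 36n + 16 = ((32/7)n + 16/7)((7/4)n + 7) + (0)
Last nonzero remainder: (7/4)n + 7. Dividing through by 7/4 gives the monic gcd n + 4.

n + 4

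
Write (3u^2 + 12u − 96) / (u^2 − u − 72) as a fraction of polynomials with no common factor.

(3u − 12)/(u − 9)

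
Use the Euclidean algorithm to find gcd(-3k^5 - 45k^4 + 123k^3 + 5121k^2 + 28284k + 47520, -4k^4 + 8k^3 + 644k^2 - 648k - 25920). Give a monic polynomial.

Euclidean algorithm in ℚ[k]:
  -3k^5 - 45k^4 + 123k^3 + 5121k^2 + 28284k + 47520 = ((3/4)k + 51/4)(-4k^4 + 8k^3 + 644k^2 - 648k - 25920) + (-462k^3 - 2604k^2 + 55986k + 378000)
  -4k^4 + 8k^3 + 644k^2 - 648k - 25920 = ((2/231)k - 8/121)(-462k^3 - 2604k^2 + 55986k + 378000) + (-(1560/121)k^2 - (26520/121)k - 112320/121)
  -462k^3 - 2604k^2 + 55986k + 378000 = ((9317/260)k - 21175/52)(-(1560/121)k^2 - (26520/121)k - 112320/121) + (0)
Last nonzero remainder: -(1560/121)k^2 - (26520/121)k - 112320/121. Dividing through by -1560/121 gives the monic gcd k^2 + 17k + 72.

k^2 + 17k + 72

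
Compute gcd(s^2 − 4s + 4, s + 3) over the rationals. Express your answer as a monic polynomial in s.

1

Repeated division with remainder:
  s^2 − 4s + 4 = (s − 7)(s + 3) + (25)
  s + 3 = ((1/25)s + 3/25)(25) + (0)
The last nonzero remainder is the constant 25, so the polynomials are coprime and gcd = 1.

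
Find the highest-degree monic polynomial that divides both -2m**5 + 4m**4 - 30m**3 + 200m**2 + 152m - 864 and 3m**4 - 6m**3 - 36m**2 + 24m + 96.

m**3 - 4m**2 - 4m + 16

Apply the Euclidean algorithm:
  -2m**5 + 4m**4 - 30m**3 + 200m**2 + 152m - 864 = (-(2/3)m)(3m**4 - 6m**3 - 36m**2 + 24m + 96) + (-54m**3 + 216m**2 + 216m - 864)
  3m**4 - 6m**3 - 36m**2 + 24m + 96 = (-(1/18)m - 1/9)(-54m**3 + 216m**2 + 216m - 864) + (0)
Last nonzero remainder: -54m**3 + 216m**2 + 216m - 864. Dividing through by -54 gives the monic gcd m**3 - 4m**2 - 4m + 16.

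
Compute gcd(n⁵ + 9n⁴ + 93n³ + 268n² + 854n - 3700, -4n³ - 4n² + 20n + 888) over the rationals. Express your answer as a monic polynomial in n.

n² + 7n + 37

By polynomial division,
  n⁵ + 9n⁴ + 93n³ + 268n² + 854n - 3700 = (-(1/4)n² - 2n - 45/2)(-4n³ - 4n² + 20n + 888) + (440n² + 3080n + 16280)
  -4n³ - 4n² + 20n + 888 = (-(1/110)n + 3/55)(440n² + 3080n + 16280) + (0)
Last nonzero remainder: 440n² + 3080n + 16280. Dividing through by 440 gives the monic gcd n² + 7n + 37.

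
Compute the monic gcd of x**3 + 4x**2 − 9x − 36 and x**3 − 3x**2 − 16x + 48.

Euclidean algorithm in ℚ[x]:
  x**3 + 4x**2 − 9x − 36 = (x**3 − 3x**2 − 16x + 48) + (7x**2 + 7x − 84)
  x**3 − 3x**2 − 16x + 48 = ((1/7)x − 4/7)(7x**2 + 7x − 84) + (0)
Last nonzero remainder: 7x**2 + 7x − 84. Dividing through by 7 gives the monic gcd x**2 + x − 12.

x**2 + x − 12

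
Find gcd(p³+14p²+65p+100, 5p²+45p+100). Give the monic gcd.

p²+9p+20

Apply the Euclidean algorithm:
  p³+14p²+65p+100 = ((1/5)p+1)(5p²+45p+100) + (0)
Last nonzero remainder: 5p²+45p+100. Dividing through by 5 gives the monic gcd p²+9p+20.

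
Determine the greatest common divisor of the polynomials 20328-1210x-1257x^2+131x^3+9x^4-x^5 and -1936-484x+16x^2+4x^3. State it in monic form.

Apply the Euclidean algorithm:
  -x^5+9x^4+131x^3-1257x^2-1210x+20328 = (-(1/4)x^2+(13/4)x-21/2)(4x^3+16x^2-484x-1936) + (0)
Last nonzero remainder: 4x^3+16x^2-484x-1936. Dividing through by 4 gives the monic gcd x^3+4x^2-121x-484.

-484-121x+4x^2+x^3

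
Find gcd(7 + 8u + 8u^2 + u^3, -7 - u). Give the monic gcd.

7 + u

By polynomial division,
  u^3 + 8u^2 + 8u + 7 = (-u^2 - u - 1)(-u - 7) + (0)
Last nonzero remainder: -u - 7. Dividing through by -1 gives the monic gcd u + 7.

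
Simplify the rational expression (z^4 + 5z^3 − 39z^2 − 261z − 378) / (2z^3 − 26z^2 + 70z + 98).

Apply the Euclidean algorithm:
  z^4 + 5z^3 − 39z^2 − 261z − 378 = ((1/2)z + 9)(2z^3 − 26z^2 + 70z + 98) + (160z^2 − 940z − 1260)
  2z^3 − 26z^2 + 70z + 98 = ((1/80)z − 57/640)(160z^2 − 940z − 1260) + ((65/32)z − 455/32)
  160z^2 − 940z − 1260 = ((1024/13)z + 1152/13)((65/32)z − 455/32) + (0)
Last nonzero remainder: (65/32)z − 455/32. Dividing through by 65/32 gives the monic gcd z − 7.
Cancel z − 7 from numerator and denominator to get the reduced form.

(z^3 + 12z^2 + 45z + 54)/(2z^2 − 12z − 14)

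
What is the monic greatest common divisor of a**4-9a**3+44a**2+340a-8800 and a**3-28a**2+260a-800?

By polynomial division,
  a**4-9a**3+44a**2+340a-8800 = (a+19)(a**3-28a**2+260a-800) + (316a**2-3800a+6400)
  a**3-28a**2+260a-800 = ((1/316)a-631/12482)(316a**2-3800a+6400) + ((297360/6241)a-2973600/6241)
  316a**2-3800a+6400 = ((493039/74340)a-49928/3717)((297360/6241)a-2973600/6241) + (0)
Last nonzero remainder: (297360/6241)a-2973600/6241. Dividing through by 297360/6241 gives the monic gcd a-10.

a-10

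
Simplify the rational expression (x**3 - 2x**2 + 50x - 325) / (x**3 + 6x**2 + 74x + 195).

Apply the Euclidean algorithm:
  x**3 - 2x**2 + 50x - 325 = (x**3 + 6x**2 + 74x + 195) + (-8x**2 - 24x - 520)
  x**3 + 6x**2 + 74x + 195 = (-(1/8)x - 3/8)(-8x**2 - 24x - 520) + (0)
Last nonzero remainder: -8x**2 - 24x - 520. Dividing through by -8 gives the monic gcd x**2 + 3x + 65.
Cancel x**2 + 3x + 65 from numerator and denominator to get the reduced form.

(x - 5)/(x + 3)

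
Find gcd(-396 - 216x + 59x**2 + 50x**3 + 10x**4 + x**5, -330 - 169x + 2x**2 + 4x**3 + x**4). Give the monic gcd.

Euclidean algorithm in ℚ[x]:
  x**5 + 10x**4 + 50x**3 + 59x**2 - 216x - 396 = (x + 6)(x**4 + 4x**3 + 2x**2 - 169x - 330) + (24x**3 + 216x**2 + 1128x + 1584)
  x**4 + 4x**3 + 2x**2 - 169x - 330 = ((1/24)x - 5/24)(24x**3 + 216x**2 + 1128x + 1584) + (0)
Last nonzero remainder: 24x**3 + 216x**2 + 1128x + 1584. Dividing through by 24 gives the monic gcd x**3 + 9x**2 + 47x + 66.

66 + 47x + 9x**2 + x**3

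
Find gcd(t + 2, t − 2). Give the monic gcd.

1

By polynomial division,
  t + 2 = (t − 2) + (4)
  t − 2 = ((1/4)t − 1/2)(4) + (0)
The last nonzero remainder is the constant 4, so the polynomials are coprime and gcd = 1.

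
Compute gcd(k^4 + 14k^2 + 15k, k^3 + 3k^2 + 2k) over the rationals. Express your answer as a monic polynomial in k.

k^2 + k

Repeated division with remainder:
  k^4 + 14k^2 + 15k = (k − 3)(k^3 + 3k^2 + 2k) + (21k^2 + 21k)
  k^3 + 3k^2 + 2k = ((1/21)k + 2/21)(21k^2 + 21k) + (0)
Last nonzero remainder: 21k^2 + 21k. Dividing through by 21 gives the monic gcd k^2 + k.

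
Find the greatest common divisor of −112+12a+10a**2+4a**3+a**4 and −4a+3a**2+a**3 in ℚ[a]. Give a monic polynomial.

Apply the Euclidean algorithm:
  a**4+4a**3+10a**2+12a−112 = (a+1)(a**3+3a**2−4a) + (11a**2+16a−112)
  a**3+3a**2−4a = ((1/11)a+17/121)(11a**2+16a−112) + ((476/121)a+1904/121)
  11a**2+16a−112 = ((1331/476)a−121/17)((476/121)a+1904/121) + (0)
Last nonzero remainder: (476/121)a+1904/121. Dividing through by 476/121 gives the monic gcd a+4.

4+a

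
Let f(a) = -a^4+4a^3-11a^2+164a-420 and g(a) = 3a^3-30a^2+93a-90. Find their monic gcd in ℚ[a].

a^2-8a+15

Euclidean algorithm in ℚ[a]:
  -a^4+4a^3-11a^2+164a-420 = (-(1/3)a-2)(3a^3-30a^2+93a-90) + (-40a^2+320a-600)
  3a^3-30a^2+93a-90 = (-(3/40)a+3/20)(-40a^2+320a-600) + (0)
Last nonzero remainder: -40a^2+320a-600. Dividing through by -40 gives the monic gcd a^2-8a+15.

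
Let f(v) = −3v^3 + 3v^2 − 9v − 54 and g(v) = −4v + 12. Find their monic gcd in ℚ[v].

Repeated division with remainder:
  −3v^3 + 3v^2 − 9v − 54 = ((3/4)v^2 + (3/2)v + 27/4)(−4v + 12) + (−135)
  −4v + 12 = ((4/135)v − 4/45)(−135) + (0)
The last nonzero remainder is the constant −135, so the polynomials are coprime and gcd = 1.

1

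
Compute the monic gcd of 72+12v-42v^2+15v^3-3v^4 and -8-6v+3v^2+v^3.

-2-v+v^2

Apply the Euclidean algorithm:
  -3v^4+15v^3-42v^2+12v+72 = (-3v+24)(v^3+3v^2-6v-8) + (-132v^2+132v+264)
  v^3+3v^2-6v-8 = (-(1/132)v-1/33)(-132v^2+132v+264) + (0)
Last nonzero remainder: -132v^2+132v+264. Dividing through by -132 gives the monic gcd v^2-v-2.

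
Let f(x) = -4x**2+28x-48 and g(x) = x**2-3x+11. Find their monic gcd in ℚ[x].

Apply the Euclidean algorithm:
  -4x**2+28x-48 = (-4)(x**2-3x+11) + (16x-4)
  x**2-3x+11 = ((1/16)x-11/64)(16x-4) + (165/16)
  16x-4 = ((256/165)x-64/165)(165/16) + (0)
The last nonzero remainder is the constant 165/16, so the polynomials are coprime and gcd = 1.

1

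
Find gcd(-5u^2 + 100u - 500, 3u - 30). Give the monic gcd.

u - 10

Repeated division with remainder:
  -5u^2 + 100u - 500 = (-(5/3)u + 50/3)(3u - 30) + (0)
Last nonzero remainder: 3u - 30. Dividing through by 3 gives the monic gcd u - 10.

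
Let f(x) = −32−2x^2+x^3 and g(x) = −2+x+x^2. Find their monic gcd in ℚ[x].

Apply the Euclidean algorithm:
  x^3−2x^2−32 = (x−3)(x^2+x−2) + (5x−38)
  x^2+x−2 = ((1/5)x+43/25)(5x−38) + (1584/25)
  5x−38 = ((125/1584)x−475/792)(1584/25) + (0)
The last nonzero remainder is the constant 1584/25, so the polynomials are coprime and gcd = 1.

1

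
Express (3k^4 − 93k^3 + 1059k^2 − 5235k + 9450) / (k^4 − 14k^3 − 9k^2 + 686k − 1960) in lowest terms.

By polynomial division,
  3k^4 − 93k^3 + 1059k^2 − 5235k + 9450 = (3)(k^4 − 14k^3 − 9k^2 + 686k − 1960) + (−51k^3 + 1086k^2 − 7293k + 15330)
  k^4 − 14k^3 − 9k^2 + 686k − 1960 = (−(1/51)k − 124/867)(−51k^3 + 1086k^2 − 7293k + 15330) + ((960/289)k^2 − (960/17)k + 67200/289)
  −51k^3 + 1086k^2 − 7293k + 15330 = (−(4913/320)k + 21097/320)((960/289)k^2 − (960/17)k + 67200/289) + (0)
Last nonzero remainder: (960/289)k^2 − (960/17)k + 67200/289. Dividing through by 960/289 gives the monic gcd k^2 − 17k + 70.
Cancel k^2 − 17k + 70 from numerator and denominator to get the reduced form.

(3k^2 − 42k + 135)/(k^2 + 3k − 28)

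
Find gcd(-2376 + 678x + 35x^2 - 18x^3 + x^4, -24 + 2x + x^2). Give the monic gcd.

-24 + 2x + x^2

Apply the Euclidean algorithm:
  x^4 - 18x^3 + 35x^2 + 678x - 2376 = (x^2 - 20x + 99)(x^2 + 2x - 24) + (0)
The last nonzero remainder x^2 + 2x - 24 is already monic.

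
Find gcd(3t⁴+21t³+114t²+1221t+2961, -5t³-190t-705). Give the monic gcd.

By polynomial division,
  3t⁴+21t³+114t²+1221t+2961 = (-(3/5)t-21/5)(-5t³-190t-705) + (0)
Last nonzero remainder: -5t³-190t-705. Dividing through by -5 gives the monic gcd t³+38t+141.

t³+38t+141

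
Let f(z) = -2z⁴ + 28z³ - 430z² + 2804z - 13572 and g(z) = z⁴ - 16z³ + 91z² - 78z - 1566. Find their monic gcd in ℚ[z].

Euclidean algorithm in ℚ[z]:
  -2z⁴ + 28z³ - 430z² + 2804z - 13572 = (-2)(z⁴ - 16z³ + 91z² - 78z - 1566) + (-4z³ - 248z² + 2648z - 16704)
  z⁴ - 16z³ + 91z² - 78z - 1566 = (-(1/4)z + 39/2)(-4z³ - 248z² + 2648z - 16704) + (5589z² - 55890z + 324162)
  -4z³ - 248z² + 2648z - 16704 = (-(4/5589)z - 32/621)(5589z² - 55890z + 324162) + (0)
Last nonzero remainder: 5589z² - 55890z + 324162. Dividing through by 5589 gives the monic gcd z² - 10z + 58.

z² - 10z + 58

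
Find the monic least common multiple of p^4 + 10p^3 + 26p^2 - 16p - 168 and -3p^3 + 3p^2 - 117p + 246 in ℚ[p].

p^6 + 11p^5 + 77p^4 + 420p^3 + 882p^2 - 824p - 6888

Euclidean algorithm in ℚ[p]:
  p^4 + 10p^3 + 26p^2 - 16p - 168 = (-(1/3)p - 11/3)(-3p^3 + 3p^2 - 117p + 246) + (-2p^2 - 363p + 734)
  -3p^3 + 3p^2 - 117p + 246 = ((3/2)p - 1095/4)(-2p^2 - 363p + 734) + (-(402357/4)p + 402357/2)
  -2p^2 - 363p + 734 = ((8/402357)p + 1468/402357)(-(402357/4)p + 402357/2) + (0)
Last nonzero remainder: -(402357/4)p + 402357/2. Dividing through by -402357/4 gives the monic gcd p - 2.
Then lcm(f, g) = f·g / gcd(f, g); expanding and making the result monic gives the answer.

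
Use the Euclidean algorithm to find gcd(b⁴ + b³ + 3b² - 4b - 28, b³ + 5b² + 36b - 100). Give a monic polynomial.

b - 2

Apply the Euclidean algorithm:
  b⁴ + b³ + 3b² - 4b - 28 = (b - 4)(b³ + 5b² + 36b - 100) + (-13b² + 240b - 428)
  b³ + 5b² + 36b - 100 = (-(1/13)b - 305/169)(-13b² + 240b - 428) + ((73720/169)b - 147440/169)
  -13b² + 240b - 428 = (-(2197/73720)b + 18083/36860)((73720/169)b - 147440/169) + (0)
Last nonzero remainder: (73720/169)b - 147440/169. Dividing through by 73720/169 gives the monic gcd b - 2.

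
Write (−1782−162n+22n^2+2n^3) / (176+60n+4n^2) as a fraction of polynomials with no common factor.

(−81+n^2)/(8+2n)

Apply the Euclidean algorithm:
  2n^3+22n^2−162n−1782 = ((1/2)n−2)(4n^2+60n+176) + (−130n−1430)
  4n^2+60n+176 = (−(2/65)n−8/65)(−130n−1430) + (0)
Last nonzero remainder: −130n−1430. Dividing through by −130 gives the monic gcd n+11.
Cancel n+11 from numerator and denominator to get the reduced form.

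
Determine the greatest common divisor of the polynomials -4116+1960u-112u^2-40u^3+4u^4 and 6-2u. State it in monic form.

Apply the Euclidean algorithm:
  4u^4-40u^3-112u^2+1960u-4116 = (-2u^3+14u^2+98u-686)(-2u+6) + (0)
Last nonzero remainder: -2u+6. Dividing through by -2 gives the monic gcd u-3.

-3+u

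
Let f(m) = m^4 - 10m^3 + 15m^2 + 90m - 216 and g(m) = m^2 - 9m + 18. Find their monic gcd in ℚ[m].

m^2 - 9m + 18

Apply the Euclidean algorithm:
  m^4 - 10m^3 + 15m^2 + 90m - 216 = (m^2 - m - 12)(m^2 - 9m + 18) + (0)
The last nonzero remainder m^2 - 9m + 18 is already monic.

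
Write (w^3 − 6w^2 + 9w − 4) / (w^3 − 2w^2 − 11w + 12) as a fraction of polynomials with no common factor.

Euclidean algorithm in ℚ[w]:
  w^3 − 6w^2 + 9w − 4 = (w^3 − 2w^2 − 11w + 12) + (−4w^2 + 20w − 16)
  w^3 − 2w^2 − 11w + 12 = (−(1/4)w − 3/4)(−4w^2 + 20w − 16) + (0)
Last nonzero remainder: −4w^2 + 20w − 16. Dividing through by −4 gives the monic gcd w^2 − 5w + 4.
Cancel w^2 − 5w + 4 from numerator and denominator to get the reduced form.

(w − 1)/(w + 3)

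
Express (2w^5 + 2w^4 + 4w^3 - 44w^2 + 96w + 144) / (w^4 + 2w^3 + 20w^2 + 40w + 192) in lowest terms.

Apply the Euclidean algorithm:
  2w^5 + 2w^4 + 4w^3 - 44w^2 + 96w + 144 = (2w - 2)(w^4 + 2w^3 + 20w^2 + 40w + 192) + (-32w^3 - 84w^2 - 208w + 528)
  w^4 + 2w^3 + 20w^2 + 40w + 192 = (-(1/32)w + 5/256)(-32w^3 - 84w^2 - 208w + 528) + ((969/64)w^2 + (969/16)w + 2907/16)
  -32w^3 - 84w^2 - 208w + 528 = (-(2048/969)w + 2816/969)((969/64)w^2 + (969/16)w + 2907/16) + (0)
Last nonzero remainder: (969/64)w^2 + (969/16)w + 2907/16. Dividing through by 969/64 gives the monic gcd w^2 + 4w + 12.
Cancel w^2 + 4w + 12 from numerator and denominator to get the reduced form.

(2w^3 - 6w^2 + 4w + 12)/(w^2 - 2w + 16)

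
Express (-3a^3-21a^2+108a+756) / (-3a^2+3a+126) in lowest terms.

(a^2+a-42)/(a-7)

Apply the Euclidean algorithm:
  -3a^3-21a^2+108a+756 = (a+8)(-3a^2+3a+126) + (-42a-252)
  -3a^2+3a+126 = ((1/14)a-1/2)(-42a-252) + (0)
Last nonzero remainder: -42a-252. Dividing through by -42 gives the monic gcd a+6.
Cancel a+6 from numerator and denominator to get the reduced form.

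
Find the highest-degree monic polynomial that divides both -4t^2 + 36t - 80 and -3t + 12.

t - 4

Apply the Euclidean algorithm:
  -4t^2 + 36t - 80 = ((4/3)t - 20/3)(-3t + 12) + (0)
Last nonzero remainder: -3t + 12. Dividing through by -3 gives the monic gcd t - 4.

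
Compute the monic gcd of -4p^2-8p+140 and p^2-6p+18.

1

Apply the Euclidean algorithm:
  -4p^2-8p+140 = (-4)(p^2-6p+18) + (-32p+212)
  p^2-6p+18 = (-(1/32)p-5/256)(-32p+212) + (1417/64)
  -32p+212 = (-(2048/1417)p+13568/1417)(1417/64) + (0)
The last nonzero remainder is the constant 1417/64, so the polynomials are coprime and gcd = 1.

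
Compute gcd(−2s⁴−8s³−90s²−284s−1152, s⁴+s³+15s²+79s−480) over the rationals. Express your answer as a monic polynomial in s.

Apply the Euclidean algorithm:
  −2s⁴−8s³−90s²−284s−1152 = (−2)(s⁴+s³+15s²+79s−480) + (−6s³−60s²−126s−2112)
  s⁴+s³+15s²+79s−480 = (−(1/6)s+3/2)(−6s³−60s²−126s−2112) + (84s²−84s+2688)
  −6s³−60s²−126s−2112 = (−(1/14)s−11/14)(84s²−84s+2688) + (0)
Last nonzero remainder: 84s²−84s+2688. Dividing through by 84 gives the monic gcd s²−s+32.

s²−s+32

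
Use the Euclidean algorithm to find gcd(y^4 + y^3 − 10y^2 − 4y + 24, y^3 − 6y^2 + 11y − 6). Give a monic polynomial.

Euclidean algorithm in ℚ[y]:
  y^4 + y^3 − 10y^2 − 4y + 24 = (y + 7)(y^3 − 6y^2 + 11y − 6) + (21y^2 − 75y + 66)
  y^3 − 6y^2 + 11y − 6 = ((1/21)y − 17/147)(21y^2 − 75y + 66) + (−(40/49)y + 80/49)
  21y^2 − 75y + 66 = (−(1029/40)y + 1617/40)(−(40/49)y + 80/49) + (0)
Last nonzero remainder: −(40/49)y + 80/49. Dividing through by −40/49 gives the monic gcd y − 2.

y − 2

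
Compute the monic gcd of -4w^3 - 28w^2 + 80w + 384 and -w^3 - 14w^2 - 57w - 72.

w^2 + 11w + 24

Euclidean algorithm in ℚ[w]:
  -4w^3 - 28w^2 + 80w + 384 = (4)(-w^3 - 14w^2 - 57w - 72) + (28w^2 + 308w + 672)
  -w^3 - 14w^2 - 57w - 72 = (-(1/28)w - 3/28)(28w^2 + 308w + 672) + (0)
Last nonzero remainder: 28w^2 + 308w + 672. Dividing through by 28 gives the monic gcd w^2 + 11w + 24.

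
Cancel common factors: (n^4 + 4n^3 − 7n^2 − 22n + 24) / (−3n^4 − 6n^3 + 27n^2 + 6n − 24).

(−n − 3)/(3n + 3)

Euclidean algorithm in ℚ[n]:
  n^4 + 4n^3 − 7n^2 − 22n + 24 = (−1/3)(−3n^4 − 6n^3 + 27n^2 + 6n − 24) + (2n^3 + 2n^2 − 20n + 16)
  −3n^4 − 6n^3 + 27n^2 + 6n − 24 = (−(3/2)n − 3/2)(2n^3 + 2n^2 − 20n + 16) + (0)
Last nonzero remainder: 2n^3 + 2n^2 − 20n + 16. Dividing through by 2 gives the monic gcd n^3 + n^2 − 10n + 8.
Cancel n^3 + n^2 − 10n + 8 from numerator and denominator to get the reduced form.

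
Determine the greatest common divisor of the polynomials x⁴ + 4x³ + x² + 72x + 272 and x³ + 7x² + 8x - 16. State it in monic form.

x² + 8x + 16

Euclidean algorithm in ℚ[x]:
  x⁴ + 4x³ + x² + 72x + 272 = (x - 3)(x³ + 7x² + 8x - 16) + (14x² + 112x + 224)
  x³ + 7x² + 8x - 16 = ((1/14)x - 1/14)(14x² + 112x + 224) + (0)
Last nonzero remainder: 14x² + 112x + 224. Dividing through by 14 gives the monic gcd x² + 8x + 16.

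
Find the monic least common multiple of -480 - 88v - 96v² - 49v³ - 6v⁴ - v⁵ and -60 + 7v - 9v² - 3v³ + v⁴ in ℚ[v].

-2400 + 40v - 392v² - 149v³ + 19v⁴ + v⁵ + v⁶

Repeated division with remainder:
  -v⁵ - 6v⁴ - 49v³ - 96v² - 88v - 480 = (-v - 9)(v⁴ - 3v³ - 9v² + 7v - 60) + (-85v³ - 170v² - 85v - 1020)
  v⁴ - 3v³ - 9v² + 7v - 60 = (-(1/85)v + 1/17)(-85v³ - 170v² - 85v - 1020) + (0)
Last nonzero remainder: -85v³ - 170v² - 85v - 1020. Dividing through by -85 gives the monic gcd v³ + 2v² + v + 12.
Then lcm(f, g) = f·g / gcd(f, g); expanding and making the result monic gives the answer.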